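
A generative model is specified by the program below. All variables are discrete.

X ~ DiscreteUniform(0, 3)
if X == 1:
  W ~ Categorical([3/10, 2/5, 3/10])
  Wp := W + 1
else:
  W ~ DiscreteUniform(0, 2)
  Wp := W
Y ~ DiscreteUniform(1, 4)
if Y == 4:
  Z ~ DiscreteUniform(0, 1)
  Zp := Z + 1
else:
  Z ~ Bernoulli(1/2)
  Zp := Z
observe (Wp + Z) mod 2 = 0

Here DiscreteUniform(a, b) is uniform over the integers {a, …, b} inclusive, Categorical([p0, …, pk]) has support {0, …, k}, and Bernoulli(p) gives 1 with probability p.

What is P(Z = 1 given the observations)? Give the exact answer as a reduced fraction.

Enumerate traces; 48 have nonzero weight after conditioning:
  (X=0, W=0, Y=1, Z=0) weight 1/96
  (X=0, W=0, Y=2, Z=0) weight 1/96
  (X=0, W=0, Y=3, Z=0) weight 1/96
  (X=0, W=0, Y=4, Z=0) weight 1/96
  (X=0, W=1, Y=1, Z=1) weight 1/96
  (X=0, W=1, Y=2, Z=1) weight 1/96
  (X=0, W=1, Y=3, Z=1) weight 1/96
  (X=0, W=1, Y=4, Z=1) weight 1/96
  … 40 more
Group by Z:
  weight(Z=0) = 3/10
  weight(Z=1) = 1/5
Total weight = 3/10 + 1/5 = 1/2
P(Z=0 | obs) = 3/10 / 1/2 = 3/5
P(Z=1 | obs) = 1/5 / 1/2 = 2/5

P(Z = 1 | obs) = 2/5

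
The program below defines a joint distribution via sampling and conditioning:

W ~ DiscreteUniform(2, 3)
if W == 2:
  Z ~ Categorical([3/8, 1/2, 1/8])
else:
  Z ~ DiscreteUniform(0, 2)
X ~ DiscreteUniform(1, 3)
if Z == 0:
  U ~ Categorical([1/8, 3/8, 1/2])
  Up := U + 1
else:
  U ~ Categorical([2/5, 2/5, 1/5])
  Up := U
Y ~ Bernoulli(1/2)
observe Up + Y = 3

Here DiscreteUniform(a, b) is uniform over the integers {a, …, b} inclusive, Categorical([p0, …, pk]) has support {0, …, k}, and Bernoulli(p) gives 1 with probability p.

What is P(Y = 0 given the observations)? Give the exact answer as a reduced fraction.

Enumerate traces; 24 have nonzero weight after conditioning:
  (W=2, Z=0, X=1, U=1, Y=1) weight 3/256
  (W=2, Z=0, X=1, U=2, Y=0) weight 1/64
  (W=2, Z=0, X=2, U=1, Y=1) weight 3/256
  (W=2, Z=0, X=2, U=2, Y=0) weight 1/64
  (W=2, Z=0, X=3, U=1, Y=1) weight 3/256
  (W=2, Z=0, X=3, U=2, Y=0) weight 1/64
  (W=2, Z=1, X=1, U=2, Y=1) weight 1/120
  (W=2, Z=1, X=2, U=2, Y=1) weight 1/120
  … 16 more
Group by Y:
  weight(Y=0) = 17/192
  weight(Y=1) = 503/3840
Total weight = 17/192 + 503/3840 = 281/1280
P(Y=0 | obs) = 17/192 / 281/1280 = 340/843
P(Y=1 | obs) = 503/3840 / 281/1280 = 503/843

P(Y = 0 | obs) = 340/843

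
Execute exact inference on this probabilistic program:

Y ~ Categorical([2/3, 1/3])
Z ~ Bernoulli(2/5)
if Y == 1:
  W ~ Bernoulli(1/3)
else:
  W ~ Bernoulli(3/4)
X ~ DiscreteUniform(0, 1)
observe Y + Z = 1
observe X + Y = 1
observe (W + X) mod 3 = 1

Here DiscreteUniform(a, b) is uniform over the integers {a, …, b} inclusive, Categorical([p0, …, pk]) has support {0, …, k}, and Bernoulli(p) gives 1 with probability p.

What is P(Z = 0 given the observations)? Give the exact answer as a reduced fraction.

P(Z = 0 | obs) = 1/2

Enumerate traces; 2 have nonzero weight after conditioning:
  (Y=0, Z=1, W=0, X=1) weight 1/30
  (Y=1, Z=0, W=1, X=0) weight 1/30
Group by Z:
  weight(Z=0) = 1/30
  weight(Z=1) = 1/30
Total weight = 1/30 + 1/30 = 1/15
P(Z=0 | obs) = 1/30 / 1/15 = 1/2
P(Z=1 | obs) = 1/30 / 1/15 = 1/2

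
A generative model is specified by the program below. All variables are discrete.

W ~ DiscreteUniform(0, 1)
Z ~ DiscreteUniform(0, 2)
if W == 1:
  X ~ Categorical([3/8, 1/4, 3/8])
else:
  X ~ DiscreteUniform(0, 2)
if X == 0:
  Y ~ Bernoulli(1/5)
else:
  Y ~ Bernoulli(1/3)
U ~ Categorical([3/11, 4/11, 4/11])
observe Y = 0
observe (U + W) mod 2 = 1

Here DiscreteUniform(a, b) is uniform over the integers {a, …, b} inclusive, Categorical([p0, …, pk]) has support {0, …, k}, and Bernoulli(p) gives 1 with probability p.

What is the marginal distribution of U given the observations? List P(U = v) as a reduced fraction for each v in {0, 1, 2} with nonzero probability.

Enumerate traces; 27 have nonzero weight after conditioning:
  (W=0, Z=0, X=0, Y=0, U=1) weight 8/495
  (W=0, Z=0, X=1, Y=0, U=1) weight 4/297
  (W=0, Z=0, X=2, Y=0, U=1) weight 4/297
  (W=0, Z=1, X=0, Y=0, U=1) weight 8/495
  (W=0, Z=1, X=1, Y=0, U=1) weight 4/297
  (W=0, Z=1, X=2, Y=0, U=1) weight 4/297
  (W=0, Z=2, X=0, Y=0, U=1) weight 8/495
  (W=0, Z=2, X=1, Y=0, U=1) weight 4/297
  (W=1, Z=0, X=0, Y=0, U=0) weight 3/220
  (W=1, Z=0, X=0, Y=0, U=2) weight 1/55
  … 17 more
Group by U:
  weight(U=0) = 43/440
  weight(U=1) = 64/495
  weight(U=2) = 43/330
Total weight = 43/440 + 64/495 + 43/330 = 283/792
P(U=0 | obs) = 43/440 / 283/792 = 387/1415
P(U=1 | obs) = 64/495 / 283/792 = 512/1415
P(U=2 | obs) = 43/330 / 283/792 = 516/1415

P(U=0) = 387/1415, P(U=1) = 512/1415, P(U=2) = 516/1415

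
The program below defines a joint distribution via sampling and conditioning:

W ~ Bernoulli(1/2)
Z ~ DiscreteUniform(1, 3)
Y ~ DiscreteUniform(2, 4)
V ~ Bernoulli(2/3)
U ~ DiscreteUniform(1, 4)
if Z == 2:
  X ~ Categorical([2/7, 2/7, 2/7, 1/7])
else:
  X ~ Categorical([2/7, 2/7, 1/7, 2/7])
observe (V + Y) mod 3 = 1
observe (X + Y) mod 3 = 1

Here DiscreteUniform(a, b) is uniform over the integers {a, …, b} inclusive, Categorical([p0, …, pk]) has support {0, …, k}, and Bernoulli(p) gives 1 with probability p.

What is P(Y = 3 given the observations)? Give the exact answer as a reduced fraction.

P(Y = 3 | obs) = 12/23

Enumerate traces; 72 have nonzero weight after conditioning:
  (W=0, Z=1, Y=3, V=1, U=1, X=1) weight 1/378
  (W=0, Z=1, Y=3, V=1, U=2, X=1) weight 1/378
  (W=0, Z=1, Y=3, V=1, U=3, X=1) weight 1/378
  (W=0, Z=1, Y=3, V=1, U=4, X=1) weight 1/378
  (W=0, Z=1, Y=4, V=0, U=1, X=0) weight 1/756
  (W=0, Z=1, Y=4, V=0, U=1, X=3) weight 1/756
  (W=0, Z=1, Y=4, V=0, U=2, X=0) weight 1/756
  (W=0, Z=1, Y=4, V=0, U=2, X=3) weight 1/756
  … 64 more
Group by Y:
  weight(Y=3) = 4/63
  weight(Y=4) = 11/189
Total weight = 4/63 + 11/189 = 23/189
P(Y=3 | obs) = 4/63 / 23/189 = 12/23
P(Y=4 | obs) = 11/189 / 23/189 = 11/23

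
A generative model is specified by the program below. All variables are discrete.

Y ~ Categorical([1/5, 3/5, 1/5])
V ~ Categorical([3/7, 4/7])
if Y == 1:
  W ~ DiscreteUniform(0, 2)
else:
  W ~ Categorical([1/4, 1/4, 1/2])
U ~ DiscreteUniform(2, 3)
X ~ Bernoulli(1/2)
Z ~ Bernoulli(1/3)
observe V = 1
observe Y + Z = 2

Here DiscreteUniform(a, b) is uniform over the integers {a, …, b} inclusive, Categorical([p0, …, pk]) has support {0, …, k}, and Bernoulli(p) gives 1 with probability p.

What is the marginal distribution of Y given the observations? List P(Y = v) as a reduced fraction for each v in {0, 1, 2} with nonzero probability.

Enumerate traces; 24 have nonzero weight after conditioning:
  (Y=1, V=1, W=0, U=2, X=0, Z=1) weight 1/105
  (Y=1, V=1, W=0, U=2, X=1, Z=1) weight 1/105
  (Y=1, V=1, W=0, U=3, X=0, Z=1) weight 1/105
  (Y=1, V=1, W=0, U=3, X=1, Z=1) weight 1/105
  (Y=1, V=1, W=1, U=2, X=0, Z=1) weight 1/105
  (Y=1, V=1, W=1, U=2, X=1, Z=1) weight 1/105
  (Y=1, V=1, W=1, U=3, X=0, Z=1) weight 1/105
  (Y=1, V=1, W=1, U=3, X=1, Z=1) weight 1/105
  (Y=2, V=1, W=0, U=2, X=0, Z=0) weight 1/210
  … 15 more
Group by Y:
  weight(Y=1) = 4/35
  weight(Y=2) = 8/105
Total weight = 4/35 + 8/105 = 4/21
P(Y=1 | obs) = 4/35 / 4/21 = 3/5
P(Y=2 | obs) = 8/105 / 4/21 = 2/5

P(Y=1) = 3/5, P(Y=2) = 2/5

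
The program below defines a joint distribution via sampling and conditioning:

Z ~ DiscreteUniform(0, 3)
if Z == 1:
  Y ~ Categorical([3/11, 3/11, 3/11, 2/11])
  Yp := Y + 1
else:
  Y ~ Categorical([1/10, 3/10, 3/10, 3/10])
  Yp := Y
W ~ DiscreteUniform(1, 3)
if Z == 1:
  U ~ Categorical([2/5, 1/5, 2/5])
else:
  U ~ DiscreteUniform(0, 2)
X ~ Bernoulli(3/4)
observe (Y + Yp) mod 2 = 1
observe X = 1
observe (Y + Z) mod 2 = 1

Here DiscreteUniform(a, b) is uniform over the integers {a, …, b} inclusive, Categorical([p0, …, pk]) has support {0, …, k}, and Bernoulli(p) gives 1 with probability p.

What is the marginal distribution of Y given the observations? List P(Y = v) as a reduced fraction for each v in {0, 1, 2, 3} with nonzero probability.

P(Y=0) = 1/2, P(Y=2) = 1/2

Enumerate traces; 18 have nonzero weight after conditioning:
  (Z=1, Y=0, W=1, U=0, X=1) weight 3/440
  (Z=1, Y=0, W=1, U=1, X=1) weight 3/880
  (Z=1, Y=0, W=1, U=2, X=1) weight 3/440
  (Z=1, Y=0, W=2, U=0, X=1) weight 3/440
  (Z=1, Y=0, W=2, U=1, X=1) weight 3/880
  (Z=1, Y=0, W=2, U=2, X=1) weight 3/440
  (Z=1, Y=0, W=3, U=0, X=1) weight 3/440
  (Z=1, Y=0, W=3, U=1, X=1) weight 3/880
  (Z=1, Y=2, W=1, U=0, X=1) weight 3/440
  … 9 more
Group by Y:
  weight(Y=0) = 9/176
  weight(Y=2) = 9/176
Total weight = 9/176 + 9/176 = 9/88
P(Y=0 | obs) = 9/176 / 9/88 = 1/2
P(Y=2 | obs) = 9/176 / 9/88 = 1/2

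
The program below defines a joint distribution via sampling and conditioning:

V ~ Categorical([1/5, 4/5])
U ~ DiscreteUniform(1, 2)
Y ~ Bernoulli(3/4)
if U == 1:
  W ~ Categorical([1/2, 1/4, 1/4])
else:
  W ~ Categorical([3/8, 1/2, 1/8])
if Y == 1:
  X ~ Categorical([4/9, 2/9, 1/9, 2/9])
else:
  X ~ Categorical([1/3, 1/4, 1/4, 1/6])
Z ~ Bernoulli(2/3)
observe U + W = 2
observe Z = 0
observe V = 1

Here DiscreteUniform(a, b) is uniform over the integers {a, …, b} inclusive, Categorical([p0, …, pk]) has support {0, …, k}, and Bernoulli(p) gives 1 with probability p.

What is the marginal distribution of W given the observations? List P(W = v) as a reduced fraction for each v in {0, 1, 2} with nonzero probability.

P(W=0) = 3/5, P(W=1) = 2/5

Enumerate traces; 16 have nonzero weight after conditioning:
  (V=1, U=1, Y=0, W=1, X=0, Z=0) weight 1/360
  (V=1, U=1, Y=0, W=1, X=1, Z=0) weight 1/480
  (V=1, U=1, Y=0, W=1, X=2, Z=0) weight 1/480
  (V=1, U=1, Y=0, W=1, X=3, Z=0) weight 1/720
  (V=1, U=1, Y=1, W=1, X=0, Z=0) weight 1/90
  (V=1, U=1, Y=1, W=1, X=1, Z=0) weight 1/180
  (V=1, U=1, Y=1, W=1, X=2, Z=0) weight 1/360
  (V=1, U=1, Y=1, W=1, X=3, Z=0) weight 1/180
  (V=1, U=2, Y=0, W=0, X=0, Z=0) weight 1/240
  … 7 more
Group by W:
  weight(W=0) = 1/20
  weight(W=1) = 1/30
Total weight = 1/20 + 1/30 = 1/12
P(W=0 | obs) = 1/20 / 1/12 = 3/5
P(W=1 | obs) = 1/30 / 1/12 = 2/5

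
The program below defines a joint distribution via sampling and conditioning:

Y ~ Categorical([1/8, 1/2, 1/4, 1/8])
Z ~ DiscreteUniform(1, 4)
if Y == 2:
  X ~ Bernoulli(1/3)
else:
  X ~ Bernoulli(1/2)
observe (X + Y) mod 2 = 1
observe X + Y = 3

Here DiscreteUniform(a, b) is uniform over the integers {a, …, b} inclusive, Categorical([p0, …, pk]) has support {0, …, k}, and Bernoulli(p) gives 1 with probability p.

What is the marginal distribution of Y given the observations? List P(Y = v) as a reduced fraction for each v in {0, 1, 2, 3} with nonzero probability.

P(Y=2) = 4/7, P(Y=3) = 3/7

Enumerate traces; 8 have nonzero weight after conditioning:
  (Y=2, Z=1, X=1) weight 1/48
  (Y=2, Z=2, X=1) weight 1/48
  (Y=2, Z=3, X=1) weight 1/48
  (Y=2, Z=4, X=1) weight 1/48
  (Y=3, Z=1, X=0) weight 1/64
  (Y=3, Z=2, X=0) weight 1/64
  (Y=3, Z=3, X=0) weight 1/64
  (Y=3, Z=4, X=0) weight 1/64
Group by Y:
  weight(Y=2) = 1/12
  weight(Y=3) = 1/16
Total weight = 1/12 + 1/16 = 7/48
P(Y=2 | obs) = 1/12 / 7/48 = 4/7
P(Y=3 | obs) = 1/16 / 7/48 = 3/7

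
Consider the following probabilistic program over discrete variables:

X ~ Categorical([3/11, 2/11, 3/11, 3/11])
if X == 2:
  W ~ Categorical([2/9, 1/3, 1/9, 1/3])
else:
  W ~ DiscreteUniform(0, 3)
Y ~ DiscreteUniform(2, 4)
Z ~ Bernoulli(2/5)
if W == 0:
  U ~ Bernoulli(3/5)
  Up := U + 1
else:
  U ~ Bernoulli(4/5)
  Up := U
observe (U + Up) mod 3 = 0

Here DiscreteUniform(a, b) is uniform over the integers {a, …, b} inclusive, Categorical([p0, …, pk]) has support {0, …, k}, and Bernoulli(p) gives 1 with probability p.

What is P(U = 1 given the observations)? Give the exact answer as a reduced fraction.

P(U = 1 | obs) = 24/49

Enumerate traces; 96 have nonzero weight after conditioning:
  (X=0, W=0, Y=2, Z=0, U=1) weight 9/1100
  (X=0, W=0, Y=2, Z=1, U=1) weight 3/550
  (X=0, W=0, Y=3, Z=0, U=1) weight 9/1100
  (X=0, W=0, Y=3, Z=1, U=1) weight 3/550
  (X=0, W=0, Y=4, Z=0, U=1) weight 9/1100
  (X=0, W=0, Y=4, Z=1, U=1) weight 3/550
  (X=0, W=1, Y=2, Z=0, U=0) weight 3/1100
  (X=0, W=1, Y=2, Z=1, U=0) weight 1/550
  … 88 more
Group by U:
  weight(U=0) = 5/33
  weight(U=1) = 8/55
Total weight = 5/33 + 8/55 = 49/165
P(U=0 | obs) = 5/33 / 49/165 = 25/49
P(U=1 | obs) = 8/55 / 49/165 = 24/49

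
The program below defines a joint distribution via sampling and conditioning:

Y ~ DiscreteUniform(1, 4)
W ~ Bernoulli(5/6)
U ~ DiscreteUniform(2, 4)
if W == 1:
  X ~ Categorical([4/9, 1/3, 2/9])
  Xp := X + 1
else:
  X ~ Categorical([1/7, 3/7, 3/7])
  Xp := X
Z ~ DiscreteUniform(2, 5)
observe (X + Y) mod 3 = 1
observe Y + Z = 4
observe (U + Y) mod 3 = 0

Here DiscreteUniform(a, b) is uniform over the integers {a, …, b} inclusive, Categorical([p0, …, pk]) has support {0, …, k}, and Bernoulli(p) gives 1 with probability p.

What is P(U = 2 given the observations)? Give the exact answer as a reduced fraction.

Enumerate traces; 4 have nonzero weight after conditioning:
  (Y=1, W=0, U=2, X=0, Z=3) weight 1/2016
  (Y=1, W=1, U=2, X=0, Z=3) weight 5/648
  (Y=2, W=0, U=4, X=2, Z=2) weight 1/672
  (Y=2, W=1, U=4, X=2, Z=2) weight 5/1296
Group by U:
  weight(U=2) = 149/18144
  weight(U=4) = 97/18144
Total weight = 149/18144 + 97/18144 = 41/3024
P(U=2 | obs) = 149/18144 / 41/3024 = 149/246
P(U=4 | obs) = 97/18144 / 41/3024 = 97/246

P(U = 2 | obs) = 149/246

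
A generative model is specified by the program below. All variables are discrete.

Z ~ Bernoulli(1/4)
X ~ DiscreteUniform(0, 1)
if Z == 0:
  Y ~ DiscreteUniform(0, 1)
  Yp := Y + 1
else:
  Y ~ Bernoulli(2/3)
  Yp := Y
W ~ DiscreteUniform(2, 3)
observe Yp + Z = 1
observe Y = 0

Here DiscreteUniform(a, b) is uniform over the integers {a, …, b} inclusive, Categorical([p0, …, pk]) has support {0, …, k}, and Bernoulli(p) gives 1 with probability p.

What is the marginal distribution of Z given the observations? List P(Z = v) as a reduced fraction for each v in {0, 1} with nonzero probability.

P(Z=0) = 9/11, P(Z=1) = 2/11

Enumerate traces; 8 have nonzero weight after conditioning:
  (Z=0, X=0, Y=0, W=2) weight 3/32
  (Z=0, X=0, Y=0, W=3) weight 3/32
  (Z=0, X=1, Y=0, W=2) weight 3/32
  (Z=0, X=1, Y=0, W=3) weight 3/32
  (Z=1, X=0, Y=0, W=2) weight 1/48
  (Z=1, X=0, Y=0, W=3) weight 1/48
  (Z=1, X=1, Y=0, W=2) weight 1/48
  (Z=1, X=1, Y=0, W=3) weight 1/48
Group by Z:
  weight(Z=0) = 3/8
  weight(Z=1) = 1/12
Total weight = 3/8 + 1/12 = 11/24
P(Z=0 | obs) = 3/8 / 11/24 = 9/11
P(Z=1 | obs) = 1/12 / 11/24 = 2/11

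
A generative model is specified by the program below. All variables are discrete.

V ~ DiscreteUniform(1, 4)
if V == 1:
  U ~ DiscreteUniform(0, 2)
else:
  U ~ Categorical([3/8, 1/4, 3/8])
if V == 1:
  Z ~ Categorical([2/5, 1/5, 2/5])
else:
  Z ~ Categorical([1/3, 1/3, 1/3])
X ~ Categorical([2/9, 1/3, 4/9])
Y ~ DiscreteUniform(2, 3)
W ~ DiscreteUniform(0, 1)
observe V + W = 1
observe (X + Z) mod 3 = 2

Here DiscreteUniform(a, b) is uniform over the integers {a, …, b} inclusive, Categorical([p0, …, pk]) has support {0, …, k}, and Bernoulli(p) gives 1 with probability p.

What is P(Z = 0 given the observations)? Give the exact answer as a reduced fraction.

Enumerate traces; 18 have nonzero weight after conditioning:
  (V=1, U=0, Z=0, X=2, Y=2, W=0) weight 1/270
  (V=1, U=0, Z=0, X=2, Y=3, W=0) weight 1/270
  (V=1, U=0, Z=1, X=1, Y=2, W=0) weight 1/720
  (V=1, U=0, Z=1, X=1, Y=3, W=0) weight 1/720
  (V=1, U=0, Z=2, X=0, Y=2, W=0) weight 1/540
  (V=1, U=0, Z=2, X=0, Y=3, W=0) weight 1/540
  (V=1, U=1, Z=0, X=2, Y=2, W=0) weight 1/270
  (V=1, U=1, Z=0, X=2, Y=3, W=0) weight 1/270
  … 10 more
Group by Z:
  weight(Z=0) = 1/45
  weight(Z=1) = 1/120
  weight(Z=2) = 1/90
Total weight = 1/45 + 1/120 + 1/90 = 1/24
P(Z=0 | obs) = 1/45 / 1/24 = 8/15
P(Z=1 | obs) = 1/120 / 1/24 = 1/5
P(Z=2 | obs) = 1/90 / 1/24 = 4/15

P(Z = 0 | obs) = 8/15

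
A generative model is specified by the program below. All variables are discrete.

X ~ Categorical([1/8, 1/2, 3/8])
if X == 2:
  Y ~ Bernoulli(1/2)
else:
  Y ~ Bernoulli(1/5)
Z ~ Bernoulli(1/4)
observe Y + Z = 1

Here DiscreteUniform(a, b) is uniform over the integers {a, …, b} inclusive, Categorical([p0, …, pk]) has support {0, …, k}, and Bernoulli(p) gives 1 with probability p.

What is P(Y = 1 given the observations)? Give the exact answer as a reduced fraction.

P(Y = 1 | obs) = 15/26

Enumerate traces; 6 have nonzero weight after conditioning:
  (X=0, Y=0, Z=1) weight 1/40
  (X=0, Y=1, Z=0) weight 3/160
  (X=1, Y=0, Z=1) weight 1/10
  (X=1, Y=1, Z=0) weight 3/40
  (X=2, Y=0, Z=1) weight 3/64
  (X=2, Y=1, Z=0) weight 9/64
Group by Y:
  weight(Y=0) = 11/64
  weight(Y=1) = 15/64
Total weight = 11/64 + 15/64 = 13/32
P(Y=0 | obs) = 11/64 / 13/32 = 11/26
P(Y=1 | obs) = 15/64 / 13/32 = 15/26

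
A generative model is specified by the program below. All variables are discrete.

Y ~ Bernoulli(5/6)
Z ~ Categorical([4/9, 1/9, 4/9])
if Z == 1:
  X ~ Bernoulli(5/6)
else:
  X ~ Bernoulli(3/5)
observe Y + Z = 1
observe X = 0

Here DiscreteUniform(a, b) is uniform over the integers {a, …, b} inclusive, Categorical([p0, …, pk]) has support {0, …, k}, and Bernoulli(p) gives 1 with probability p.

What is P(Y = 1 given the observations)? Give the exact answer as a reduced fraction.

Enumerate traces; 2 have nonzero weight after conditioning:
  (Y=0, Z=1, X=0) weight 1/324
  (Y=1, Z=0, X=0) weight 4/27
Group by Y:
  weight(Y=0) = 1/324
  weight(Y=1) = 4/27
Total weight = 1/324 + 4/27 = 49/324
P(Y=0 | obs) = 1/324 / 49/324 = 1/49
P(Y=1 | obs) = 4/27 / 49/324 = 48/49

P(Y = 1 | obs) = 48/49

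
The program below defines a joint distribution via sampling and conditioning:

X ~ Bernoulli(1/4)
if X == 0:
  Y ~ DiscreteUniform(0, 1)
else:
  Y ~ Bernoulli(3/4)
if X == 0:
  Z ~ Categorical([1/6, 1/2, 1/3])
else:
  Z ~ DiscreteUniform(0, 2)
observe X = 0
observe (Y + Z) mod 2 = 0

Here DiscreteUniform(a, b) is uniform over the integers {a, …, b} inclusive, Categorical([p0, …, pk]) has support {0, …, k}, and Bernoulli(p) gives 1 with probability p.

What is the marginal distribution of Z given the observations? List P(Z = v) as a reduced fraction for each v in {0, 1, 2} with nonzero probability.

Enumerate traces; 3 have nonzero weight after conditioning:
  (X=0, Y=0, Z=0) weight 1/16
  (X=0, Y=0, Z=2) weight 1/8
  (X=0, Y=1, Z=1) weight 3/16
Group by Z:
  weight(Z=0) = 1/16
  weight(Z=1) = 3/16
  weight(Z=2) = 1/8
Total weight = 1/16 + 3/16 + 1/8 = 3/8
P(Z=0 | obs) = 1/16 / 3/8 = 1/6
P(Z=1 | obs) = 3/16 / 3/8 = 1/2
P(Z=2 | obs) = 1/8 / 3/8 = 1/3

P(Z=0) = 1/6, P(Z=1) = 1/2, P(Z=2) = 1/3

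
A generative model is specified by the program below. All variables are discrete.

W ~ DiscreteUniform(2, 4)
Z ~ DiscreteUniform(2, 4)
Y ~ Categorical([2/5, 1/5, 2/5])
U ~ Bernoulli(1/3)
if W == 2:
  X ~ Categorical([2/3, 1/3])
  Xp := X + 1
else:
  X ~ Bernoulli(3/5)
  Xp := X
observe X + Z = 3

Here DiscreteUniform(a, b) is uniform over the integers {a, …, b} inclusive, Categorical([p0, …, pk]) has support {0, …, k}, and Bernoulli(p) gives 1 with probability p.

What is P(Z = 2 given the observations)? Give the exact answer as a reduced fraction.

P(Z = 2 | obs) = 23/45

Enumerate traces; 36 have nonzero weight after conditioning:
  (W=2, Z=2, Y=0, U=0, X=1) weight 4/405
  (W=2, Z=2, Y=0, U=1, X=1) weight 2/405
  (W=2, Z=2, Y=1, U=0, X=1) weight 2/405
  (W=2, Z=2, Y=1, U=1, X=1) weight 1/405
  (W=2, Z=2, Y=2, U=0, X=1) weight 4/405
  (W=2, Z=2, Y=2, U=1, X=1) weight 2/405
  (W=2, Z=3, Y=0, U=0, X=0) weight 8/405
  (W=2, Z=3, Y=0, U=1, X=0) weight 4/405
  … 28 more
Group by Z:
  weight(Z=2) = 23/135
  weight(Z=3) = 22/135
Total weight = 23/135 + 22/135 = 1/3
P(Z=2 | obs) = 23/135 / 1/3 = 23/45
P(Z=3 | obs) = 22/135 / 1/3 = 22/45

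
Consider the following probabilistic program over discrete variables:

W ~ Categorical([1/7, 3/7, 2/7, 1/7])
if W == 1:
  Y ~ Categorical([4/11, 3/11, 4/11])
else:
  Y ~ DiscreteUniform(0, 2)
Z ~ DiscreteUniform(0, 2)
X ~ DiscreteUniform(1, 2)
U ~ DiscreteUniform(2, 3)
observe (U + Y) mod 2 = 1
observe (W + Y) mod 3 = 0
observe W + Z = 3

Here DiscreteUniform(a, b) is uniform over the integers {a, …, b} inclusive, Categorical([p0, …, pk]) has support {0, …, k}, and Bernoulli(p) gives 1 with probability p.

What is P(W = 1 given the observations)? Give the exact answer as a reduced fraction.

Enumerate traces; 6 have nonzero weight after conditioning:
  (W=1, Y=2, Z=2, X=1, U=3) weight 1/77
  (W=1, Y=2, Z=2, X=2, U=3) weight 1/77
  (W=2, Y=1, Z=1, X=1, U=2) weight 1/126
  (W=2, Y=1, Z=1, X=2, U=2) weight 1/126
  (W=3, Y=0, Z=0, X=1, U=3) weight 1/252
  (W=3, Y=0, Z=0, X=2, U=3) weight 1/252
Group by W:
  weight(W=1) = 2/77
  weight(W=2) = 1/63
  weight(W=3) = 1/126
Total weight = 2/77 + 1/63 + 1/126 = 23/462
P(W=1 | obs) = 2/77 / 23/462 = 12/23
P(W=2 | obs) = 1/63 / 23/462 = 22/69
P(W=3 | obs) = 1/126 / 23/462 = 11/69

P(W = 1 | obs) = 12/23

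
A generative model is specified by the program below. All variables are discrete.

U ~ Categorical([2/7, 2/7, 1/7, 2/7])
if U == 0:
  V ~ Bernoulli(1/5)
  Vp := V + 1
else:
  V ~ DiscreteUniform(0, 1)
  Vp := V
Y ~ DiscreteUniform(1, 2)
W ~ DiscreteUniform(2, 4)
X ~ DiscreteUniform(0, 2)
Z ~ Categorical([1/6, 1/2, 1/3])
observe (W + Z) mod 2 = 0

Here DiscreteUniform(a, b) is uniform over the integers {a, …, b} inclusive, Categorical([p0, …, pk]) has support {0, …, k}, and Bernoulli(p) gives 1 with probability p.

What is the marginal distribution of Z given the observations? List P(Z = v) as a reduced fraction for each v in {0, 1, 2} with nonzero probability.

Enumerate traces; 240 have nonzero weight after conditioning:
  (U=0, V=0, Y=1, W=2, X=0, Z=0) weight 2/945
  (U=0, V=0, Y=1, W=2, X=0, Z=2) weight 4/945
  (U=0, V=0, Y=1, W=2, X=1, Z=0) weight 2/945
  (U=0, V=0, Y=1, W=2, X=1, Z=2) weight 4/945
  (U=0, V=0, Y=1, W=2, X=2, Z=0) weight 2/945
  (U=0, V=0, Y=1, W=2, X=2, Z=2) weight 4/945
  (U=0, V=0, Y=1, W=3, X=0, Z=1) weight 2/315
  (U=0, V=0, Y=1, W=3, X=1, Z=1) weight 2/315
  … 232 more
Group by Z:
  weight(Z=0) = 1/9
  weight(Z=1) = 1/6
  weight(Z=2) = 2/9
Total weight = 1/9 + 1/6 + 2/9 = 1/2
P(Z=0 | obs) = 1/9 / 1/2 = 2/9
P(Z=1 | obs) = 1/6 / 1/2 = 1/3
P(Z=2 | obs) = 2/9 / 1/2 = 4/9

P(Z=0) = 2/9, P(Z=1) = 1/3, P(Z=2) = 4/9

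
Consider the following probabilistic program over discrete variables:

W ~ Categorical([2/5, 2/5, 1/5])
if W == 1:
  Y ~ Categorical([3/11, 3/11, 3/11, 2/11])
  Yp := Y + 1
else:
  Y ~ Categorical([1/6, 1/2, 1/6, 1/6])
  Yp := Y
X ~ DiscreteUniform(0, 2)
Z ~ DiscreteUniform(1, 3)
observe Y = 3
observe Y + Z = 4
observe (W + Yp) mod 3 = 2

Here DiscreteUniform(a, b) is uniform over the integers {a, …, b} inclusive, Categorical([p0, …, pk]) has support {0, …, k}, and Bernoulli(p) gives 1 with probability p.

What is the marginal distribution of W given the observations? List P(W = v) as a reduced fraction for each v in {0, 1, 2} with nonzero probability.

P(W=1) = 24/35, P(W=2) = 11/35

Enumerate traces; 6 have nonzero weight after conditioning:
  (W=1, Y=3, X=0, Z=1) weight 4/495
  (W=1, Y=3, X=1, Z=1) weight 4/495
  (W=1, Y=3, X=2, Z=1) weight 4/495
  (W=2, Y=3, X=0, Z=1) weight 1/270
  (W=2, Y=3, X=1, Z=1) weight 1/270
  (W=2, Y=3, X=2, Z=1) weight 1/270
Group by W:
  weight(W=1) = 4/165
  weight(W=2) = 1/90
Total weight = 4/165 + 1/90 = 7/198
P(W=1 | obs) = 4/165 / 7/198 = 24/35
P(W=2 | obs) = 1/90 / 7/198 = 11/35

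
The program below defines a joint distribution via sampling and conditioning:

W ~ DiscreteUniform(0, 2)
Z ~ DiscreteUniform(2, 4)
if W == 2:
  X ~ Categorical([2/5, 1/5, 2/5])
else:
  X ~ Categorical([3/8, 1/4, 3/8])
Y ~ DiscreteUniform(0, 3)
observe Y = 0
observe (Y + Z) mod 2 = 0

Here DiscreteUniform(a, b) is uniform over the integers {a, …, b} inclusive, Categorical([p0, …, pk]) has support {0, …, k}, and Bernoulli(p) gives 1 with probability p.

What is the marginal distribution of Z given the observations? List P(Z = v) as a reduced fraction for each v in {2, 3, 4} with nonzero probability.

P(Z=2) = 1/2, P(Z=4) = 1/2

Enumerate traces; 18 have nonzero weight after conditioning:
  (W=0, Z=2, X=0, Y=0) weight 1/96
  (W=0, Z=2, X=1, Y=0) weight 1/144
  (W=0, Z=2, X=2, Y=0) weight 1/96
  (W=0, Z=4, X=0, Y=0) weight 1/96
  (W=0, Z=4, X=1, Y=0) weight 1/144
  (W=0, Z=4, X=2, Y=0) weight 1/96
  (W=1, Z=2, X=0, Y=0) weight 1/96
  (W=1, Z=2, X=1, Y=0) weight 1/144
  … 10 more
Group by Z:
  weight(Z=2) = 1/12
  weight(Z=4) = 1/12
Total weight = 1/12 + 1/12 = 1/6
P(Z=2 | obs) = 1/12 / 1/6 = 1/2
P(Z=4 | obs) = 1/12 / 1/6 = 1/2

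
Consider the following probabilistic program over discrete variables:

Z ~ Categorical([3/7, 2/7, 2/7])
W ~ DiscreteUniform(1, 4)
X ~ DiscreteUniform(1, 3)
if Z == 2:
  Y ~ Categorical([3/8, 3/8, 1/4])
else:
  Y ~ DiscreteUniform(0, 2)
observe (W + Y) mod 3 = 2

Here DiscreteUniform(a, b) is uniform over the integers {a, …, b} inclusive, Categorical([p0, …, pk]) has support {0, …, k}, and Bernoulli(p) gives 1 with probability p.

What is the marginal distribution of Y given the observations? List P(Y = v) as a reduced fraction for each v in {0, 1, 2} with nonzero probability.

P(Y=0) = 29/113, P(Y=1) = 58/113, P(Y=2) = 26/113

Enumerate traces; 36 have nonzero weight after conditioning:
  (Z=0, W=1, X=1, Y=1) weight 1/84
  (Z=0, W=1, X=2, Y=1) weight 1/84
  (Z=0, W=1, X=3, Y=1) weight 1/84
  (Z=0, W=2, X=1, Y=0) weight 1/84
  (Z=0, W=2, X=2, Y=0) weight 1/84
  (Z=0, W=2, X=3, Y=0) weight 1/84
  (Z=0, W=3, X=1, Y=2) weight 1/84
  (Z=0, W=3, X=2, Y=2) weight 1/84
  … 28 more
Group by Y:
  weight(Y=0) = 29/336
  weight(Y=1) = 29/168
  weight(Y=2) = 13/168
Total weight = 29/336 + 29/168 + 13/168 = 113/336
P(Y=0 | obs) = 29/336 / 113/336 = 29/113
P(Y=1 | obs) = 29/168 / 113/336 = 58/113
P(Y=2 | obs) = 13/168 / 113/336 = 26/113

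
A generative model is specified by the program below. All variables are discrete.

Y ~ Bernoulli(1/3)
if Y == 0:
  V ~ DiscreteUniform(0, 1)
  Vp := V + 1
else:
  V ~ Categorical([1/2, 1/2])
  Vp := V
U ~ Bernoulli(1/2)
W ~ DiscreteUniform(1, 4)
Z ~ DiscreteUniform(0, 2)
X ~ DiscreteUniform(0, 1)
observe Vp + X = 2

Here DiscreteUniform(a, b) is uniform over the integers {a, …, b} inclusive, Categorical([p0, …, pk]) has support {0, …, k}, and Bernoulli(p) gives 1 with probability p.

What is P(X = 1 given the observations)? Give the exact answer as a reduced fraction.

P(X = 1 | obs) = 3/5

Enumerate traces; 72 have nonzero weight after conditioning:
  (Y=0, V=0, U=0, W=1, Z=0, X=1) weight 1/144
  (Y=0, V=0, U=0, W=1, Z=1, X=1) weight 1/144
  (Y=0, V=0, U=0, W=1, Z=2, X=1) weight 1/144
  (Y=0, V=0, U=0, W=2, Z=0, X=1) weight 1/144
  (Y=0, V=0, U=0, W=2, Z=1, X=1) weight 1/144
  (Y=0, V=0, U=0, W=2, Z=2, X=1) weight 1/144
  (Y=0, V=0, U=0, W=3, Z=0, X=1) weight 1/144
  (Y=0, V=0, U=0, W=3, Z=1, X=1) weight 1/144
  (Y=0, V=1, U=0, W=1, Z=0, X=0) weight 1/144
  … 63 more
Group by X:
  weight(X=0) = 1/6
  weight(X=1) = 1/4
Total weight = 1/6 + 1/4 = 5/12
P(X=0 | obs) = 1/6 / 5/12 = 2/5
P(X=1 | obs) = 1/4 / 5/12 = 3/5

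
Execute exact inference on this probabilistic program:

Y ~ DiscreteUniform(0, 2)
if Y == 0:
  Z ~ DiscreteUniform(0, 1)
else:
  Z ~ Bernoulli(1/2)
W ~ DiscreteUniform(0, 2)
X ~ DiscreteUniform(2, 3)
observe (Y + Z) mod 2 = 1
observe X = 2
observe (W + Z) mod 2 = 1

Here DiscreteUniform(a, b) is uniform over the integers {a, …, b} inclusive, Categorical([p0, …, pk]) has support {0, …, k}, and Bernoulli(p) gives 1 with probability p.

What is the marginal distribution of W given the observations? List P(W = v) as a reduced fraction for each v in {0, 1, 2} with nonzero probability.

P(W=0) = 2/5, P(W=1) = 1/5, P(W=2) = 2/5

Enumerate traces; 5 have nonzero weight after conditioning:
  (Y=0, Z=1, W=0, X=2) weight 1/36
  (Y=0, Z=1, W=2, X=2) weight 1/36
  (Y=1, Z=0, W=1, X=2) weight 1/36
  (Y=2, Z=1, W=0, X=2) weight 1/36
  (Y=2, Z=1, W=2, X=2) weight 1/36
Group by W:
  weight(W=0) = 1/18
  weight(W=1) = 1/36
  weight(W=2) = 1/18
Total weight = 1/18 + 1/36 + 1/18 = 5/36
P(W=0 | obs) = 1/18 / 5/36 = 2/5
P(W=1 | obs) = 1/36 / 5/36 = 1/5
P(W=2 | obs) = 1/18 / 5/36 = 2/5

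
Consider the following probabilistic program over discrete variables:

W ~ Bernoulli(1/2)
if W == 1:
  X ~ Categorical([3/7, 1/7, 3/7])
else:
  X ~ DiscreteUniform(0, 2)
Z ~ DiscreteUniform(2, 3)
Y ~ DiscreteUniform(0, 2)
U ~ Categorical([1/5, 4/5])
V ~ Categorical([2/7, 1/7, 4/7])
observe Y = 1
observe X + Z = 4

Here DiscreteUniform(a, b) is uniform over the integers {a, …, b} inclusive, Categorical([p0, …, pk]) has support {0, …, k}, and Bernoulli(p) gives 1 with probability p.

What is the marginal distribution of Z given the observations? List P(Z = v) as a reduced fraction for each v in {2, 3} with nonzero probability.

P(Z=2) = 8/13, P(Z=3) = 5/13

Enumerate traces; 24 have nonzero weight after conditioning:
  (W=0, X=1, Z=3, Y=1, U=0, V=0) weight 1/630
  (W=0, X=1, Z=3, Y=1, U=0, V=1) weight 1/1260
  (W=0, X=1, Z=3, Y=1, U=0, V=2) weight 1/315
  (W=0, X=1, Z=3, Y=1, U=1, V=0) weight 2/315
  (W=0, X=1, Z=3, Y=1, U=1, V=1) weight 1/315
  (W=0, X=1, Z=3, Y=1, U=1, V=2) weight 4/315
  (W=0, X=2, Z=2, Y=1, U=0, V=0) weight 1/630
  (W=0, X=2, Z=2, Y=1, U=0, V=1) weight 1/1260
  … 16 more
Group by Z:
  weight(Z=2) = 4/63
  weight(Z=3) = 5/126
Total weight = 4/63 + 5/126 = 13/126
P(Z=2 | obs) = 4/63 / 13/126 = 8/13
P(Z=3 | obs) = 5/126 / 13/126 = 5/13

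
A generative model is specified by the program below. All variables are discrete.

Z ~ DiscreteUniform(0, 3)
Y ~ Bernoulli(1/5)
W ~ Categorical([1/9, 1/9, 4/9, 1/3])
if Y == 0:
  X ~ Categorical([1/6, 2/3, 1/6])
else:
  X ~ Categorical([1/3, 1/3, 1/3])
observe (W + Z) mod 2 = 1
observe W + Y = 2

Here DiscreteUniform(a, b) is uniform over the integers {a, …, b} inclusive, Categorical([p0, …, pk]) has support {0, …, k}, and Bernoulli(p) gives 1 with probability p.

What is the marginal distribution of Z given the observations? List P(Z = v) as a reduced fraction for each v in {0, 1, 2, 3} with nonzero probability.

P(Z=0) = 1/34, P(Z=1) = 8/17, P(Z=2) = 1/34, P(Z=3) = 8/17

Enumerate traces; 12 have nonzero weight after conditioning:
  (Z=0, Y=1, W=1, X=0) weight 1/540
  (Z=0, Y=1, W=1, X=1) weight 1/540
  (Z=0, Y=1, W=1, X=2) weight 1/540
  (Z=1, Y=0, W=2, X=0) weight 2/135
  (Z=1, Y=0, W=2, X=1) weight 8/135
  (Z=1, Y=0, W=2, X=2) weight 2/135
  (Z=2, Y=1, W=1, X=0) weight 1/540
  (Z=2, Y=1, W=1, X=1) weight 1/540
  (Z=3, Y=0, W=2, X=0) weight 2/135
  … 3 more
Group by Z:
  weight(Z=0) = 1/180
  weight(Z=1) = 4/45
  weight(Z=2) = 1/180
  weight(Z=3) = 4/45
Total weight = 1/180 + 4/45 + 1/180 + 4/45 = 17/90
P(Z=0 | obs) = 1/180 / 17/90 = 1/34
P(Z=1 | obs) = 4/45 / 17/90 = 8/17
P(Z=2 | obs) = 1/180 / 17/90 = 1/34
P(Z=3 | obs) = 4/45 / 17/90 = 8/17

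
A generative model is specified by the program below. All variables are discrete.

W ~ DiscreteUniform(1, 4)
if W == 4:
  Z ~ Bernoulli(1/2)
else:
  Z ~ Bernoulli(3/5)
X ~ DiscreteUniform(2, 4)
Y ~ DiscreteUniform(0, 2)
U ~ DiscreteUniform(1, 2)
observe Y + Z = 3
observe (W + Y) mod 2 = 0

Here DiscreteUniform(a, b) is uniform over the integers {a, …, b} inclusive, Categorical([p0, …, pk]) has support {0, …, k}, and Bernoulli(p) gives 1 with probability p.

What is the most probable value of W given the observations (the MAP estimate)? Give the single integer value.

argmax_v P(W = v | obs) = 2

Enumerate traces; 12 have nonzero weight after conditioning:
  (W=2, Z=1, X=2, Y=2, U=1) weight 1/120
  (W=2, Z=1, X=2, Y=2, U=2) weight 1/120
  (W=2, Z=1, X=3, Y=2, U=1) weight 1/120
  (W=2, Z=1, X=3, Y=2, U=2) weight 1/120
  (W=2, Z=1, X=4, Y=2, U=1) weight 1/120
  (W=2, Z=1, X=4, Y=2, U=2) weight 1/120
  (W=4, Z=1, X=2, Y=2, U=1) weight 1/144
  (W=4, Z=1, X=2, Y=2, U=2) weight 1/144
  … 4 more
Group by W:
  weight(W=2) = 1/20
  weight(W=4) = 1/24
Total weight = 1/20 + 1/24 = 11/120
P(W=2 | obs) = 1/20 / 11/120 = 6/11
P(W=4 | obs) = 1/24 / 11/120 = 5/11
argmax = 2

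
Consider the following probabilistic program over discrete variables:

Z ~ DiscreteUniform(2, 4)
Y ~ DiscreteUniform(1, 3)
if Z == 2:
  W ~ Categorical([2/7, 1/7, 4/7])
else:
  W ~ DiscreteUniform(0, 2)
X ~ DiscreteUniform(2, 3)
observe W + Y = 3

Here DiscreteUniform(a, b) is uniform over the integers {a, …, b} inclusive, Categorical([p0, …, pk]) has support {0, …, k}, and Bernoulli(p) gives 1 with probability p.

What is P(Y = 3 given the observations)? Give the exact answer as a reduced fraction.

P(Y = 3 | obs) = 20/63

Enumerate traces; 18 have nonzero weight after conditioning:
  (Z=2, Y=1, W=2, X=2) weight 2/63
  (Z=2, Y=1, W=2, X=3) weight 2/63
  (Z=2, Y=2, W=1, X=2) weight 1/126
  (Z=2, Y=2, W=1, X=3) weight 1/126
  (Z=2, Y=3, W=0, X=2) weight 1/63
  (Z=2, Y=3, W=0, X=3) weight 1/63
  (Z=3, Y=1, W=2, X=2) weight 1/54
  (Z=3, Y=1, W=2, X=3) weight 1/54
  … 10 more
Group by Y:
  weight(Y=1) = 26/189
  weight(Y=2) = 17/189
  weight(Y=3) = 20/189
Total weight = 26/189 + 17/189 + 20/189 = 1/3
P(Y=1 | obs) = 26/189 / 1/3 = 26/63
P(Y=2 | obs) = 17/189 / 1/3 = 17/63
P(Y=3 | obs) = 20/189 / 1/3 = 20/63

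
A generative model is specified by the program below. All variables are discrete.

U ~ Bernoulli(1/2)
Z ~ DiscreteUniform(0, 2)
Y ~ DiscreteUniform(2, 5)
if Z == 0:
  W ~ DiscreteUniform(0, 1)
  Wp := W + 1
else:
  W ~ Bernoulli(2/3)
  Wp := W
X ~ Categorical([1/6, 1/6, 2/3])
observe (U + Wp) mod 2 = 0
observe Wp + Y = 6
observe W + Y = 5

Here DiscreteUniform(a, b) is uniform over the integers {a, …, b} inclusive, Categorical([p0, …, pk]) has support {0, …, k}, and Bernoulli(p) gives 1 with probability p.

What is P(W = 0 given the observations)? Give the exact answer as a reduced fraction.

P(W = 0 | obs) = 1/2

Enumerate traces; 6 have nonzero weight after conditioning:
  (U=0, Z=0, Y=4, W=1, X=0) weight 1/288
  (U=0, Z=0, Y=4, W=1, X=1) weight 1/288
  (U=0, Z=0, Y=4, W=1, X=2) weight 1/72
  (U=1, Z=0, Y=5, W=0, X=0) weight 1/288
  (U=1, Z=0, Y=5, W=0, X=1) weight 1/288
  (U=1, Z=0, Y=5, W=0, X=2) weight 1/72
Group by W:
  weight(W=0) = 1/48
  weight(W=1) = 1/48
Total weight = 1/48 + 1/48 = 1/24
P(W=0 | obs) = 1/48 / 1/24 = 1/2
P(W=1 | obs) = 1/48 / 1/24 = 1/2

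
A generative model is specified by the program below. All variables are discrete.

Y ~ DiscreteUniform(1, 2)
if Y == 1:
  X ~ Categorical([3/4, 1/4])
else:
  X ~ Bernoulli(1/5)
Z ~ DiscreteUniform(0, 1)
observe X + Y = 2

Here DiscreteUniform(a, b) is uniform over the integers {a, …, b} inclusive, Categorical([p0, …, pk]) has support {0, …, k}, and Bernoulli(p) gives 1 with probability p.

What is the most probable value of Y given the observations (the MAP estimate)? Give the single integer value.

Enumerate traces; 4 have nonzero weight after conditioning:
  (Y=1, X=1, Z=0) weight 1/16
  (Y=1, X=1, Z=1) weight 1/16
  (Y=2, X=0, Z=0) weight 1/5
  (Y=2, X=0, Z=1) weight 1/5
Group by Y:
  weight(Y=1) = 1/8
  weight(Y=2) = 2/5
Total weight = 1/8 + 2/5 = 21/40
P(Y=1 | obs) = 1/8 / 21/40 = 5/21
P(Y=2 | obs) = 2/5 / 21/40 = 16/21
argmax = 2

argmax_v P(Y = v | obs) = 2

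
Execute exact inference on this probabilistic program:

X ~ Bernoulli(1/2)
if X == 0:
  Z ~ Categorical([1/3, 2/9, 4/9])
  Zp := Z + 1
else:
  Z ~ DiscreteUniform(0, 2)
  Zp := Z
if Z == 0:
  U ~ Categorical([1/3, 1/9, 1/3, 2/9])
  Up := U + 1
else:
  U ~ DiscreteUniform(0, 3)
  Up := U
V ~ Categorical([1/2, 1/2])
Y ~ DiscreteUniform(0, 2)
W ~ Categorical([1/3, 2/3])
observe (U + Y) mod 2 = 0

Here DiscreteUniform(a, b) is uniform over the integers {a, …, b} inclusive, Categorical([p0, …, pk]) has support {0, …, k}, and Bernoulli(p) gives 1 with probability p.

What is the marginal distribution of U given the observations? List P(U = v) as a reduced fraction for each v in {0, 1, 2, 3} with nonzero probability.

Enumerate traces; 144 have nonzero weight after conditioning:
  (X=0, Z=0, U=0, V=0, Y=0, W=0) weight 1/324
  (X=0, Z=0, U=0, V=0, Y=0, W=1) weight 1/162
  (X=0, Z=0, U=0, V=0, Y=2, W=0) weight 1/324
  (X=0, Z=0, U=0, V=0, Y=2, W=1) weight 1/162
  (X=0, Z=0, U=0, V=1, Y=0, W=0) weight 1/324
  (X=0, Z=0, U=0, V=1, Y=0, W=1) weight 1/162
  (X=0, Z=0, U=0, V=1, Y=2, W=0) weight 1/324
  (X=0, Z=0, U=0, V=1, Y=2, W=1) weight 1/162
  (X=0, Z=0, U=1, V=0, Y=1, W=0) weight 1/972
  (X=0, Z=0, U=2, V=0, Y=0, W=0) weight 1/324
  … 134 more
Group by U:
  weight(U=0) = 5/27
  weight(U=1) = 11/162
  weight(U=2) = 5/27
  weight(U=3) = 13/162
Total weight = 5/27 + 11/162 + 5/27 + 13/162 = 14/27
P(U=0 | obs) = 5/27 / 14/27 = 5/14
P(U=1 | obs) = 11/162 / 14/27 = 11/84
P(U=2 | obs) = 5/27 / 14/27 = 5/14
P(U=3 | obs) = 13/162 / 14/27 = 13/84

P(U=0) = 5/14, P(U=1) = 11/84, P(U=2) = 5/14, P(U=3) = 13/84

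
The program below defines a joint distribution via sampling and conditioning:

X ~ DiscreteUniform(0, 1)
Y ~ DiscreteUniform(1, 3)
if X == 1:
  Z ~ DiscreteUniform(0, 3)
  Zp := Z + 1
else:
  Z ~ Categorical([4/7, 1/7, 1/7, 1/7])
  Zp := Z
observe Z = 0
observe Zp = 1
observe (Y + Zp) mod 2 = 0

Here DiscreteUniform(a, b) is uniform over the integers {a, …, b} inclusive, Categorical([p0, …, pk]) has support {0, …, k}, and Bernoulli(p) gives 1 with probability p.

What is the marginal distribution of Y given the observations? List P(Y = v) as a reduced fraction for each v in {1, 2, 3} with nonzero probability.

Enumerate traces; 2 have nonzero weight after conditioning:
  (X=1, Y=1, Z=0) weight 1/24
  (X=1, Y=3, Z=0) weight 1/24
Group by Y:
  weight(Y=1) = 1/24
  weight(Y=3) = 1/24
Total weight = 1/24 + 1/24 = 1/12
P(Y=1 | obs) = 1/24 / 1/12 = 1/2
P(Y=3 | obs) = 1/24 / 1/12 = 1/2

P(Y=1) = 1/2, P(Y=3) = 1/2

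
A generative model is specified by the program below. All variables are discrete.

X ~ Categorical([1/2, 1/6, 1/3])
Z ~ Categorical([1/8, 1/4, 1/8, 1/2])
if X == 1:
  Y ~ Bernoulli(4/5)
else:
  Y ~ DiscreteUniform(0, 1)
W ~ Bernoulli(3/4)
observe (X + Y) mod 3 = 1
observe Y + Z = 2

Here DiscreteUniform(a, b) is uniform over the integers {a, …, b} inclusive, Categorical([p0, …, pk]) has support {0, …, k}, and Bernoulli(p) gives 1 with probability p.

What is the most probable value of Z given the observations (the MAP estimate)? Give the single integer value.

argmax_v P(Z = v | obs) = 1

Enumerate traces; 4 have nonzero weight after conditioning:
  (X=0, Z=1, Y=1, W=0) weight 1/64
  (X=0, Z=1, Y=1, W=1) weight 3/64
  (X=1, Z=2, Y=0, W=0) weight 1/960
  (X=1, Z=2, Y=0, W=1) weight 1/320
Group by Z:
  weight(Z=1) = 1/16
  weight(Z=2) = 1/240
Total weight = 1/16 + 1/240 = 1/15
P(Z=1 | obs) = 1/16 / 1/15 = 15/16
P(Z=2 | obs) = 1/240 / 1/15 = 1/16
argmax = 1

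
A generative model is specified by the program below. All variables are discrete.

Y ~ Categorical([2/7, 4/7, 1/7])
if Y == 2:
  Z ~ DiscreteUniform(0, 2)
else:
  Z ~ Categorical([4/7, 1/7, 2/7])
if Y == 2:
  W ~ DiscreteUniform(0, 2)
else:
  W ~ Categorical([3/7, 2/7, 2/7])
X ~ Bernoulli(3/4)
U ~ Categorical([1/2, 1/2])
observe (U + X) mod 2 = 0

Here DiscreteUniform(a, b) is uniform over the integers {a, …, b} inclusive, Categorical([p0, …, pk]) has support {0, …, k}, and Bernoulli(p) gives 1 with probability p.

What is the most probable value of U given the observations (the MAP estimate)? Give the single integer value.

Enumerate traces; 54 have nonzero weight after conditioning:
  (Y=0, Z=0, W=0, X=0, U=0) weight 3/343
  (Y=0, Z=0, W=0, X=1, U=1) weight 9/343
  (Y=0, Z=0, W=1, X=0, U=0) weight 2/343
  (Y=0, Z=0, W=1, X=1, U=1) weight 6/343
  (Y=0, Z=0, W=2, X=0, U=0) weight 2/343
  (Y=0, Z=0, W=2, X=1, U=1) weight 6/343
  (Y=0, Z=1, W=0, X=0, U=0) weight 3/1372
  (Y=0, Z=1, W=0, X=1, U=1) weight 9/1372
  … 46 more
Group by U:
  weight(U=0) = 1/8
  weight(U=1) = 3/8
Total weight = 1/8 + 3/8 = 1/2
P(U=0 | obs) = 1/8 / 1/2 = 1/4
P(U=1 | obs) = 3/8 / 1/2 = 3/4
argmax = 1

argmax_v P(U = v | obs) = 1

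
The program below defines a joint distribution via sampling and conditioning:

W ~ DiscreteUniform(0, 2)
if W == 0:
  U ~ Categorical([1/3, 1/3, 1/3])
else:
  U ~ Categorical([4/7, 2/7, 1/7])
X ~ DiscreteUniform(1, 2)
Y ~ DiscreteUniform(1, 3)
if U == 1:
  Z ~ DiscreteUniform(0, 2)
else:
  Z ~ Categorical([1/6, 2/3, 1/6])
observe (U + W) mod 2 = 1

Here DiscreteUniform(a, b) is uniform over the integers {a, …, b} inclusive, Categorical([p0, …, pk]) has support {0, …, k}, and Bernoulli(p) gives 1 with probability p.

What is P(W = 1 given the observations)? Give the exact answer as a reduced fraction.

P(W = 1 | obs) = 15/28

Enumerate traces; 72 have nonzero weight after conditioning:
  (W=0, U=1, X=1, Y=1, Z=0) weight 1/162
  (W=0, U=1, X=1, Y=1, Z=1) weight 1/162
  (W=0, U=1, X=1, Y=1, Z=2) weight 1/162
  (W=0, U=1, X=1, Y=2, Z=0) weight 1/162
  (W=0, U=1, X=1, Y=2, Z=1) weight 1/162
  (W=0, U=1, X=1, Y=2, Z=2) weight 1/162
  (W=0, U=1, X=1, Y=3, Z=0) weight 1/162
  (W=0, U=1, X=1, Y=3, Z=1) weight 1/162
  (W=1, U=0, X=1, Y=1, Z=0) weight 1/189
  (W=2, U=1, X=1, Y=1, Z=0) weight 1/189
  … 62 more
Group by W:
  weight(W=0) = 1/9
  weight(W=1) = 5/21
  weight(W=2) = 2/21
Total weight = 1/9 + 5/21 + 2/21 = 4/9
P(W=0 | obs) = 1/9 / 4/9 = 1/4
P(W=1 | obs) = 5/21 / 4/9 = 15/28
P(W=2 | obs) = 2/21 / 4/9 = 3/14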